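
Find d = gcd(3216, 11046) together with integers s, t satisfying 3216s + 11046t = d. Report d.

Apply Euclid's algorithm to 11046 and 3216:
11046 = 3*3216 + 1398
3216 = 2*1398 + 420
1398 = 3*420 + 138
420 = 3*138 + 6
138 = 23*6 + 0
gcd(3216, 11046) = 6.
Working backward:
6 = 420 − 3·138
6 = −3·1398 + 10·420
6 = 10·3216 − 23·1398
6 = −23·11046 + 79·3216
So 6 = (-23)·11046 + (79)·3216.

6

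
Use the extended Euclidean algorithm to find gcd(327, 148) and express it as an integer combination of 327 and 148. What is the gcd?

Repeated division:
327 = 2×148 + 31
148 = 4×31 + 24
31 = 1×24 + 7
24 = 3×7 + 3
7 = 2×3 + 1
3 = 3×1 + 0
gcd(327, 148) = 1.
Express as a combination:
1 = 7 − 2·3
1 = −2·24 + 7·7
1 = 7·31 − 9·24
1 = −9·148 + 43·31
1 = 43·327 − 95·148
So 1 = (43)·327 + (-95)·148.

1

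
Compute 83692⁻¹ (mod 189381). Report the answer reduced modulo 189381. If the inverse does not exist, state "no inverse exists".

15385

Apply the Euclidean algorithm to 189381 and 83692:
189381 = 2×83692 + 21997
83692 = 3×21997 + 17701
21997 = 1×17701 + 4296
17701 = 4×4296 + 517
4296 = 8×517 + 160
517 = 3×160 + 37
160 = 4×37 + 12
37 = 3×12 + 1
12 = 12×1 + 0
Since gcd(83692, 189381) = 1, back-substitute to write 1 as a combination:
1 = 37 − 3·12
1 = −3·160 + 13·37
1 = 13·517 − 42·160
1 = −42·4296 + 349·517
1 = 349·17701 − 1438·4296
1 = −1438·21997 + 1787·17701
1 = 1787·83692 − 6799·21997
1 = −6799·189381 + 15385·83692
So 83692·15385 ≡ 1 (mod 189381).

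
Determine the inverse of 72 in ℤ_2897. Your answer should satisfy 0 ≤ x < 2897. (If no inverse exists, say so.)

2213

gcd(2897, 72) by repeated division:
2897 = 40·72 + 17
72 = 4·17 + 4
17 = 4·4 + 1
4 = 4·1 + 0
gcd = 1, so the inverse exists. Back-substitute:
1 = 17 − 4·4
1 = −4·72 + 17·17
1 = 17·2897 − 684·72
Thus 72·(-684) ≡ 1 (mod 2897); reducing, -684 mod 2897 = 2213.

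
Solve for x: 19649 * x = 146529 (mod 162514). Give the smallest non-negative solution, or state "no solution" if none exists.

First find gcd(19649, 162514):
162514 = 8·19649 + 5322
19649 = 3·5322 + 3683
5322 = 1·3683 + 1639
3683 = 2·1639 + 405
1639 = 4·405 + 19
405 = 21·19 + 6
19 = 3·6 + 1
6 = 6·1 + 0
gcd = 1, so a unique solution mod 162514 exists.
Back-substitute for the Bézout coefficients:
1 = 19 − 3·6
1 = −3·405 + 64·19
1 = 64·1639 − 259·405
1 = −259·3683 + 582·1639
1 = 582·5322 − 841·3683
1 = −841·19649 + 3105·5322
1 = 3105·162514 − 25681·19649
So 19649·(-25681) ≡ 1 (mod 162514), giving 19649⁻¹ ≡ 136833.
x ≡ 19649⁻¹·146529 ≡ 136833·146529 ≡ 421 (mod 162514).

421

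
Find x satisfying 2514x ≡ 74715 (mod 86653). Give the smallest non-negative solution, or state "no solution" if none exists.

First find gcd(2514, 86653):
86653 = 34*2514 + 1177
2514 = 2*1177 + 160
1177 = 7*160 + 57
160 = 2*57 + 46
57 = 1*46 + 11
46 = 4*11 + 2
11 = 5*2 + 1
2 = 2*1 + 0
gcd = 1, so a unique solution mod 86653 exists.
Back-substitute for the Bézout coefficients:
1 = 11 − 5·2
1 = −5·46 + 21·11
1 = 21·57 − 26·46
1 = −26·160 + 73·57
1 = 73·1177 − 537·160
1 = −537·2514 + 1147·1177
1 = 1147·86653 − 39535·2514
So 2514·(-39535) ≡ 1 (mod 86653), giving 2514⁻¹ ≡ 47118.
x ≡ 2514⁻¹·74715 ≡ 47118·74715 ≡ 56592 (mod 86653).

56592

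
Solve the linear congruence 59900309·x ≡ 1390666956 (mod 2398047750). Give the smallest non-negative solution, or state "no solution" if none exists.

92605584

First find gcd(59900309, 2398047750):
2398047750 = 40×59900309 + 2035390
59900309 = 29×2035390 + 873999
2035390 = 2×873999 + 287392
873999 = 3×287392 + 11823
287392 = 24×11823 + 3640
11823 = 3×3640 + 903
3640 = 4×903 + 28
903 = 32×28 + 7
28 = 4×7 + 0
gcd = 7 and 7 | 1390666956, so solutions exist. Divide through by 7: 8557187x ≡ 198666708 (mod 342578250).
Now find 8557187⁻¹ mod 342578250:
342578250 = 40×8557187 + 290770
8557187 = 29×290770 + 124857
290770 = 2×124857 + 41056
124857 = 3×41056 + 1689
41056 = 24×1689 + 520
1689 = 3×520 + 129
520 = 4×129 + 4
129 = 32×4 + 1
4 = 4×1 + 0
Back-substitute:
1 = 129 − 32·4
1 = −32·520 + 129·129
1 = 129·1689 − 419·520
1 = −419·41056 + 10185·1689
1 = 10185·124857 − 30974·41056
1 = −30974·290770 + 72133·124857
1 = 72133·8557187 − 2122831·290770
1 = −2122831·342578250 + 84985373·8557187
So 8557187⁻¹ ≡ 84985373 (mod 342578250).
Then x ≡ 84985373·198666708 ≡ 92605584 (mod 342578250); the smallest non-negative solution is x = 92605584.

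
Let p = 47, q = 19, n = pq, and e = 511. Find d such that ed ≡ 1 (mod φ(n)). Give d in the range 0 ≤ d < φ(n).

φ(n) = (p−1)(q−1) = 46·18 = 828.
Need d with 511·d ≡ 1 (mod 828). Apply the extended Euclidean algorithm:
828 = 1*511 + 317
511 = 1*317 + 194
317 = 1*194 + 123
194 = 1*123 + 71
123 = 1*71 + 52
71 = 1*52 + 19
52 = 2*19 + 14
19 = 1*14 + 5
14 = 2*5 + 4
5 = 1*4 + 1
4 = 4*1 + 0
Back-substitute:
1 = 5 − 4
1 = −14 + 3·5
1 = 3·19 − 4·14
1 = −4·52 + 11·19
1 = 11·71 − 15·52
1 = −15·123 + 26·71
1 = 26·194 − 41·123
1 = −41·317 + 67·194
1 = 67·511 − 108·317
1 = −108·828 + 175·511
So 511·175 ≡ 1 (mod 828), hence d = 175.

175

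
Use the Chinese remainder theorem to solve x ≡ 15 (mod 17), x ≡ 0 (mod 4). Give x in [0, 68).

32

Write x = 15 + 17·k. Then 17·k ≡ 0 − 15 ≡ 1 (mod 4).
Need 17⁻¹ mod 4. Extended Euclid on (4, 1):
4 = 4·1 + 0
17⁻¹ ≡ 1 (mod 4), so k ≡ 1·1 ≡ 1 (mod 4).
x = 15 + 17·1 = 32.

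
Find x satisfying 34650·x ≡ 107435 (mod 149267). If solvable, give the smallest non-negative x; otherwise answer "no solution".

First find gcd(34650, 149267):
149267 = 4·34650 + 10667
34650 = 3·10667 + 2649
10667 = 4·2649 + 71
2649 = 37·71 + 22
71 = 3·22 + 5
22 = 4·5 + 2
5 = 2·2 + 1
2 = 2·1 + 0
gcd = 1, so a unique solution mod 149267 exists.
Back-substitute for the Bézout coefficients:
1 = 5 − 2·2
1 = −2·22 + 9·5
1 = 9·71 − 29·22
1 = −29·2649 + 1082·71
1 = 1082·10667 − 4357·2649
1 = −4357·34650 + 14153·10667
1 = 14153·149267 − 60969·34650
So 34650·(-60969) ≡ 1 (mod 149267), giving 34650⁻¹ ≡ 88298.
x ≡ 34650⁻¹·107435 ≡ 88298·107435 ≡ 79246 (mod 149267).

79246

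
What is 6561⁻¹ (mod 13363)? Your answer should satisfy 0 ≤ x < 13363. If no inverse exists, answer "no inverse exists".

10147

gcd(13363, 6561) by repeated division:
13363 = 2·6561 + 241
6561 = 27·241 + 54
241 = 4·54 + 25
54 = 2·25 + 4
25 = 6·4 + 1
4 = 4·1 + 0
Since gcd(6561, 13363) = 1, back-substitute to write 1 as a combination:
1 = 25 − 6·4
1 = −6·54 + 13·25
1 = 13·241 − 58·54
1 = −58·6561 + 1579·241
1 = 1579·13363 − 3216·6561
So 6561·(-3216) ≡ 1 (mod 13363), and -3216 ≡ 10147 (mod 13363).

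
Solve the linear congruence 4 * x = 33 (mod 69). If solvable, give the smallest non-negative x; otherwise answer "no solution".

First find gcd(4, 69):
69 = 17×4 + 1
4 = 4×1 + 0
gcd = 1, so a unique solution mod 69 exists.
Back-substitute for the Bézout coefficients:
1 = 69 − 17·4
So 4·(-17) ≡ 1 (mod 69), giving 4⁻¹ ≡ 52.
x ≡ 4⁻¹·33 ≡ 52·33 ≡ 60 (mod 69).

60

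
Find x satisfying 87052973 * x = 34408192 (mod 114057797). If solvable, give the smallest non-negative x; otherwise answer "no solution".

2076730

First find gcd(87052973, 114057797):
114057797 = 1×87052973 + 27004824
87052973 = 3×27004824 + 6038501
27004824 = 4×6038501 + 2850820
6038501 = 2×2850820 + 336861
2850820 = 8×336861 + 155932
336861 = 2×155932 + 24997
155932 = 6×24997 + 5950
24997 = 4×5950 + 1197
5950 = 4×1197 + 1162
1197 = 1×1162 + 35
1162 = 33×35 + 7
35 = 5×7 + 0
gcd = 7 and 7 | 34408192, so solutions exist. Divide through by 7: 12436139x ≡ 4915456 (mod 16293971).
Now find 12436139⁻¹ mod 16293971:
16293971 = 1*12436139 + 3857832
12436139 = 3*3857832 + 862643
3857832 = 4*862643 + 407260
862643 = 2*407260 + 48123
407260 = 8*48123 + 22276
48123 = 2*22276 + 3571
22276 = 6*3571 + 850
3571 = 4*850 + 171
850 = 4*171 + 166
171 = 1*166 + 5
166 = 33*5 + 1
5 = 5*1 + 0
Back-substitute:
1 = 166 − 33·5
1 = −33·171 + 34·166
1 = 34·850 − 169·171
1 = −169·3571 + 710·850
1 = 710·22276 − 4429·3571
1 = −4429·48123 + 9568·22276
1 = 9568·407260 − 80973·48123
1 = −80973·862643 + 171514·407260
1 = 171514·3857832 − 767029·862643
1 = −767029·12436139 + 2472601·3857832
1 = 2472601·16293971 − 3239630·12436139
So 12436139·(-3239630) ≡ 1 (mod 16293971), i.e. 12436139⁻¹ ≡ 13054341.
Then x ≡ 13054341·4915456 ≡ 2076730 (mod 16293971); the smallest non-negative solution is x = 2076730.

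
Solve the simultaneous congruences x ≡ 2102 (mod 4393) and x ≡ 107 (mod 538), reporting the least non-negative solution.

1921843

Write x = 2102 + 4393·k. Then 4393·k ≡ 107 − 2102 ≡ 157 (mod 538).
Need 4393⁻¹ mod 538. Extended Euclid on (538, 89):
538 = 6×89 + 4
89 = 22×4 + 1
4 = 4×1 + 0
Back-substitute:
1 = 89 − 22·4
1 = −22·538 + 133·89
4393⁻¹ ≡ 133 (mod 538), so k ≡ 133·157 ≡ 437 (mod 538).
x = 2102 + 4393·437 = 1921843.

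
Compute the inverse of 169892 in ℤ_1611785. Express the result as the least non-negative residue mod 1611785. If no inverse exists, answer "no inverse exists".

Extended Euclidean algorithm:
1611785 = 9×169892 + 82757
169892 = 2×82757 + 4378
82757 = 18×4378 + 3953
4378 = 1×3953 + 425
3953 = 9×425 + 128
425 = 3×128 + 41
128 = 3×41 + 5
41 = 8×5 + 1
5 = 5×1 + 0
The gcd is 1. Working backward:
1 = 41 − 8·5
1 = −8·128 + 25·41
1 = 25·425 − 83·128
1 = −83·3953 + 772·425
1 = 772·4378 − 855·3953
1 = −855·82757 + 16162·4378
1 = 16162·169892 − 33179·82757
1 = −33179·1611785 + 314773·169892
So 169892·314773 ≡ 1 (mod 1611785).

314773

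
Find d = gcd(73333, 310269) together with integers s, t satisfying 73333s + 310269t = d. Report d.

Apply Euclid's algorithm to 310269 and 73333:
310269 = 4*73333 + 16937
73333 = 4*16937 + 5585
16937 = 3*5585 + 182
5585 = 30*182 + 125
182 = 1*125 + 57
125 = 2*57 + 11
57 = 5*11 + 2
11 = 5*2 + 1
2 = 2*1 + 0
gcd(73333, 310269) = 1.
Back-substituting:
1 = 11 − 5·2
1 = −5·57 + 26·11
1 = 26·125 − 57·57
1 = −57·182 + 83·125
1 = 83·5585 − 2547·182
1 = −2547·16937 + 7724·5585
1 = 7724·73333 − 33443·16937
1 = −33443·310269 + 141496·73333
So 1 = (-33443)·310269 + (141496)·73333.

1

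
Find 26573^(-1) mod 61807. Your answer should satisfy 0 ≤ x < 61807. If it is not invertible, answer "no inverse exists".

37608

Run Euclid on (61807, 26573):
61807 = 2×26573 + 8661
26573 = 3×8661 + 590
8661 = 14×590 + 401
590 = 1×401 + 189
401 = 2×189 + 23
189 = 8×23 + 5
23 = 4×5 + 3
5 = 1×3 + 2
3 = 1×2 + 1
2 = 2×1 + 0
gcd = 1, so the inverse exists. Back-substitute:
1 = 3 − 2
1 = −5 + 2·3
1 = 2·23 − 9·5
1 = −9·189 + 74·23
1 = 74·401 − 157·189
1 = −157·590 + 231·401
1 = 231·8661 − 3391·590
1 = −3391·26573 + 10404·8661
1 = 10404·61807 − 24199·26573
Hence 26573⁻¹ ≡ -24199 ≡ 37608 (mod 61807).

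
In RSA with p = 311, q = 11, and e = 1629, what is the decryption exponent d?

569

φ(n) = (p−1)(q−1) = 310·10 = 3100.
Need d with 1629·d ≡ 1 (mod 3100). Apply the extended Euclidean algorithm:
3100 = 1*1629 + 1471
1629 = 1*1471 + 158
1471 = 9*158 + 49
158 = 3*49 + 11
49 = 4*11 + 5
11 = 2*5 + 1
5 = 5*1 + 0
Back-substitute:
1 = 11 − 2·5
1 = −2·49 + 9·11
1 = 9·158 − 29·49
1 = −29·1471 + 270·158
1 = 270·1629 − 299·1471
1 = −299·3100 + 569·1629
So 1629·569 ≡ 1 (mod 3100), hence d = 569.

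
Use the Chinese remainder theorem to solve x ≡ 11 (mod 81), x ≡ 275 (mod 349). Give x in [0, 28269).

18074

Write x = 11 + 81·k. Then 81·k ≡ 275 − 11 ≡ 264 (mod 349).
Need 81⁻¹ mod 349. Extended Euclid on (349, 81):
349 = 4*81 + 25
81 = 3*25 + 6
25 = 4*6 + 1
6 = 6*1 + 0
Back-substitute:
1 = 25 − 4·6
1 = −4·81 + 13·25
1 = 13·349 − 56·81
81⁻¹ ≡ 293 (mod 349), so k ≡ 293·264 ≡ 223 (mod 349).
x = 11 + 81·223 = 18074.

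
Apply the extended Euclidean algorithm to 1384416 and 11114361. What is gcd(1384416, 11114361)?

9

Repeated division:
11114361 = 8×1384416 + 39033
1384416 = 35×39033 + 18261
39033 = 2×18261 + 2511
18261 = 7×2511 + 684
2511 = 3×684 + 459
684 = 1×459 + 225
459 = 2×225 + 9
225 = 25×9 + 0
gcd(1384416, 11114361) = 9.
Working backward:
9 = 459 − 2·225
9 = −2·684 + 3·459
9 = 3·2511 − 11·684
9 = −11·18261 + 80·2511
9 = 80·39033 − 171·18261
9 = −171·1384416 + 6065·39033
9 = 6065·11114361 − 48691·1384416
So 9 = (6065)·11114361 + (-48691)·1384416.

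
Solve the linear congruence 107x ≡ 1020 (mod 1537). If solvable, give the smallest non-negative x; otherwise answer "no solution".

First find gcd(107, 1537):
1537 = 14×107 + 39
107 = 2×39 + 29
39 = 1×29 + 10
29 = 2×10 + 9
10 = 1×9 + 1
9 = 9×1 + 0
gcd = 1, so a unique solution mod 1537 exists.
Back-substitute for the Bézout coefficients:
1 = 10 − 9
1 = −29 + 3·10
1 = 3·39 − 4·29
1 = −4·107 + 11·39
1 = 11·1537 − 158·107
So 107·(-158) ≡ 1 (mod 1537), giving 107⁻¹ ≡ 1379.
x ≡ 107⁻¹·1020 ≡ 1379·1020 ≡ 225 (mod 1537).

225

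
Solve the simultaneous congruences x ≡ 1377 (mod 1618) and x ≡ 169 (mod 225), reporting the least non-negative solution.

32119

Write x = 1377 + 1618·k. Then 1618·k ≡ 169 − 1377 ≡ 142 (mod 225).
Need 1618⁻¹ mod 225. Extended Euclid on (225, 43):
225 = 5×43 + 10
43 = 4×10 + 3
10 = 3×3 + 1
3 = 3×1 + 0
Back-substitute:
1 = 10 − 3·3
1 = −3·43 + 13·10
1 = 13·225 − 68·43
1618⁻¹ ≡ 157 (mod 225), so k ≡ 157·142 ≡ 19 (mod 225).
x = 1377 + 1618·19 = 32119.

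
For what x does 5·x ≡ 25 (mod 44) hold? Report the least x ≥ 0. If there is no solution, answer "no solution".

First find gcd(5, 44):
44 = 8·5 + 4
5 = 1·4 + 1
4 = 4·1 + 0
gcd = 1, so a unique solution mod 44 exists.
Back-substitute for the Bézout coefficients:
1 = 5 − 4
1 = −44 + 9·5
So 5·(9) ≡ 1 (mod 44), giving 5⁻¹ ≡ 9.
x ≡ 5⁻¹·25 ≡ 9·25 ≡ 5 (mod 44).

5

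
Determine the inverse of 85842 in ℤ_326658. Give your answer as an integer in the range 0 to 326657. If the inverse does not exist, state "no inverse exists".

no inverse exists

Compute gcd(85842, 326658):
326658 = 3×85842 + 69132
85842 = 1×69132 + 16710
69132 = 4×16710 + 2292
16710 = 7×2292 + 666
2292 = 3×666 + 294
666 = 2×294 + 78
294 = 3×78 + 60
78 = 1×60 + 18
60 = 3×18 + 6
18 = 3×6 + 0
The gcd is 6, not 1, hence no inverse exists.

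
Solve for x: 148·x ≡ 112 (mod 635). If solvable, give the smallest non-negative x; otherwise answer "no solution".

344

First find gcd(148, 635):
635 = 4·148 + 43
148 = 3·43 + 19
43 = 2·19 + 5
19 = 3·5 + 4
5 = 1·4 + 1
4 = 4·1 + 0
gcd = 1, so a unique solution mod 635 exists.
Back-substitute for the Bézout coefficients:
1 = 5 − 4
1 = −19 + 4·5
1 = 4·43 − 9·19
1 = −9·148 + 31·43
1 = 31·635 − 133·148
So 148·(-133) ≡ 1 (mod 635), giving 148⁻¹ ≡ 502.
x ≡ 148⁻¹·112 ≡ 502·112 ≡ 344 (mod 635).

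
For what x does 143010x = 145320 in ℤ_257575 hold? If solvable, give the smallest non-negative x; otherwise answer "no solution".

First find gcd(143010, 257575):
257575 = 1·143010 + 114565
143010 = 1·114565 + 28445
114565 = 4·28445 + 785
28445 = 36·785 + 185
785 = 4·185 + 45
185 = 4·45 + 5
45 = 9·5 + 0
gcd = 5 and 5 | 145320, so solutions exist. Divide through by 5: 28602x ≡ 29064 (mod 51515).
Now find 28602⁻¹ mod 51515:
51515 = 1*28602 + 22913
28602 = 1*22913 + 5689
22913 = 4*5689 + 157
5689 = 36*157 + 37
157 = 4*37 + 9
37 = 4*9 + 1
9 = 9*1 + 0
Back-substitute:
1 = 37 − 4·9
1 = −4·157 + 17·37
1 = 17·5689 − 616·157
1 = −616·22913 + 2481·5689
1 = 2481·28602 − 3097·22913
1 = −3097·51515 + 5578·28602
So 28602⁻¹ ≡ 5578 (mod 51515).
Then x ≡ 5578·29064 ≡ 1287 (mod 51515); the smallest non-negative solution is x = 1287.

1287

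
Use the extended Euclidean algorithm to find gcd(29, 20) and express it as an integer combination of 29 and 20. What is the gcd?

1

Repeated division:
29 = 1*20 + 9
20 = 2*9 + 2
9 = 4*2 + 1
2 = 2*1 + 0
gcd(29, 20) = 1.
Working backward:
1 = 9 − 4·2
1 = −4·20 + 9·9
1 = 9·29 − 13·20
So 1 = (9)·29 + (-13)·20.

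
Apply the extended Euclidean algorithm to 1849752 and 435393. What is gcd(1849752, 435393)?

9

Apply Euclid's algorithm to 1849752 and 435393:
1849752 = 4×435393 + 108180
435393 = 4×108180 + 2673
108180 = 40×2673 + 1260
2673 = 2×1260 + 153
1260 = 8×153 + 36
153 = 4×36 + 9
36 = 4×9 + 0
gcd(1849752, 435393) = 9.
Working backward:
9 = 153 − 4·36
9 = −4·1260 + 33·153
9 = 33·2673 − 70·1260
9 = −70·108180 + 2833·2673
9 = 2833·435393 − 11402·108180
9 = −11402·1849752 + 48441·435393
So 9 = (-11402)·1849752 + (48441)·435393.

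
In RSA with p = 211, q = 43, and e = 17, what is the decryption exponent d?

φ(n) = (p−1)(q−1) = 210·42 = 8820.
Need d with 17·d ≡ 1 (mod 8820). Apply the extended Euclidean algorithm:
8820 = 518*17 + 14
17 = 1*14 + 3
14 = 4*3 + 2
3 = 1*2 + 1
2 = 2*1 + 0
Back-substitute:
1 = 3 − 2
1 = −14 + 5·3
1 = 5·17 − 6·14
1 = −6·8820 + 3113·17
So 17·3113 ≡ 1 (mod 8820), hence d = 3113.

3113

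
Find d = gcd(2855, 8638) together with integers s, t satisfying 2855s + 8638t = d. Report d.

1

Euclidean algorithm:
8638 = 3·2855 + 73
2855 = 39·73 + 8
73 = 9·8 + 1
8 = 8·1 + 0
gcd(2855, 8638) = 1.
Express as a combination:
1 = 73 − 9·8
1 = −9·2855 + 352·73
1 = 352·8638 − 1065·2855
So 1 = (352)·8638 + (-1065)·2855.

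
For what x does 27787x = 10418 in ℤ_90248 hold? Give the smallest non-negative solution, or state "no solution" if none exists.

First find gcd(27787, 90248):
90248 = 3·27787 + 6887
27787 = 4·6887 + 239
6887 = 28·239 + 195
239 = 1·195 + 44
195 = 4·44 + 19
44 = 2·19 + 6
19 = 3·6 + 1
6 = 6·1 + 0
gcd = 1, so a unique solution mod 90248 exists.
Back-substitute for the Bézout coefficients:
1 = 19 − 3·6
1 = −3·44 + 7·19
1 = 7·195 − 31·44
1 = −31·239 + 38·195
1 = 38·6887 − 1095·239
1 = −1095·27787 + 4418·6887
1 = 4418·90248 − 14349·27787
So 27787·(-14349) ≡ 1 (mod 90248), giving 27787⁻¹ ≡ 75899.
x ≡ 27787⁻¹·10418 ≡ 75899·10418 ≡ 53054 (mod 90248).

53054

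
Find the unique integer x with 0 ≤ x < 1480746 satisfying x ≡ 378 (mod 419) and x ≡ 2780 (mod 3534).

688376

Write x = 378 + 419·k. Then 419·k ≡ 2780 − 378 ≡ 2402 (mod 3534).
Need 419⁻¹ mod 3534. Extended Euclid on (3534, 419):
3534 = 8*419 + 182
419 = 2*182 + 55
182 = 3*55 + 17
55 = 3*17 + 4
17 = 4*4 + 1
4 = 4*1 + 0
Back-substitute:
1 = 17 − 4·4
1 = −4·55 + 13·17
1 = 13·182 − 43·55
1 = −43·419 + 99·182
1 = 99·3534 − 835·419
419⁻¹ ≡ 2699 (mod 3534), so k ≡ 2699·2402 ≡ 1642 (mod 3534).
x = 378 + 419·1642 = 688376.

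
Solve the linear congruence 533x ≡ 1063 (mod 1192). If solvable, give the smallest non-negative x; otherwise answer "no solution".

First find gcd(533, 1192):
1192 = 2*533 + 126
533 = 4*126 + 29
126 = 4*29 + 10
29 = 2*10 + 9
10 = 1*9 + 1
9 = 9*1 + 0
gcd = 1, so a unique solution mod 1192 exists.
Back-substitute for the Bézout coefficients:
1 = 10 − 9
1 = −29 + 3·10
1 = 3·126 − 13·29
1 = −13·533 + 55·126
1 = 55·1192 − 123·533
So 533·(-123) ≡ 1 (mod 1192), giving 533⁻¹ ≡ 1069.
x ≡ 533⁻¹·1063 ≡ 1069·1063 ≡ 371 (mod 1192).

371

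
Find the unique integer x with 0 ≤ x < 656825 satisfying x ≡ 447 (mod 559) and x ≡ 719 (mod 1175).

Write x = 447 + 559·k. Then 559·k ≡ 719 − 447 ≡ 272 (mod 1175).
Need 559⁻¹ mod 1175. Extended Euclid on (1175, 559):
1175 = 2×559 + 57
559 = 9×57 + 46
57 = 1×46 + 11
46 = 4×11 + 2
11 = 5×2 + 1
2 = 2×1 + 0
Back-substitute:
1 = 11 − 5·2
1 = −5·46 + 21·11
1 = 21·57 − 26·46
1 = −26·559 + 255·57
1 = 255·1175 − 536·559
559⁻¹ ≡ 639 (mod 1175), so k ≡ 639·272 ≡ 1083 (mod 1175).
x = 447 + 559·1083 = 605844.

605844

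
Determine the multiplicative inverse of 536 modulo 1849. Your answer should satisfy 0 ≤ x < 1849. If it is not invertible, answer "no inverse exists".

Run Euclid on (1849, 536):
1849 = 3×536 + 241
536 = 2×241 + 54
241 = 4×54 + 25
54 = 2×25 + 4
25 = 6×4 + 1
4 = 4×1 + 0
gcd = 1, so the inverse exists. Back-substitute:
1 = 25 − 6·4
1 = −6·54 + 13·25
1 = 13·241 − 58·54
1 = −58·536 + 129·241
1 = 129·1849 − 445·536
Thus 536·(-445) ≡ 1 (mod 1849); reducing, -445 mod 1849 = 1404.

1404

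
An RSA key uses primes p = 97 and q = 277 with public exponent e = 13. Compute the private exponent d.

φ(n) = (p−1)(q−1) = 96·276 = 26496.
Need d with 13·d ≡ 1 (mod 26496). Apply the extended Euclidean algorithm:
26496 = 2038*13 + 2
13 = 6*2 + 1
2 = 2*1 + 0
Back-substitute:
1 = 13 − 6·2
1 = −6·26496 + 12229·13
So 13·12229 ≡ 1 (mod 26496), hence d = 12229.

12229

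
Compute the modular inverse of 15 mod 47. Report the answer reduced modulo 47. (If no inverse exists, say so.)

Run Euclid on (47, 15):
47 = 3·15 + 2
15 = 7·2 + 1
2 = 2·1 + 0
gcd = 1, so the inverse exists. Back-substitute:
1 = 15 − 7·2
1 = −7·47 + 22·15
So 15·22 ≡ 1 (mod 47).

22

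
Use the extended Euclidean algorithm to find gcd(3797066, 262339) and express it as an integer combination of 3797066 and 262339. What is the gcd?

7

Repeated division:
3797066 = 14*262339 + 124320
262339 = 2*124320 + 13699
124320 = 9*13699 + 1029
13699 = 13*1029 + 322
1029 = 3*322 + 63
322 = 5*63 + 7
63 = 9*7 + 0
gcd(3797066, 262339) = 7.
Express as a combination:
7 = 322 − 5·63
7 = −5·1029 + 16·322
7 = 16·13699 − 213·1029
7 = −213·124320 + 1933·13699
7 = 1933·262339 − 4079·124320
7 = −4079·3797066 + 59039·262339
So 7 = (-4079)·3797066 + (59039)·262339.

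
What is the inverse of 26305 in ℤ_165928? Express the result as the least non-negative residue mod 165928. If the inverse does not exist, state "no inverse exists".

gcd(165928, 26305) by repeated division:
165928 = 6·26305 + 8098
26305 = 3·8098 + 2011
8098 = 4·2011 + 54
2011 = 37·54 + 13
54 = 4·13 + 2
13 = 6·2 + 1
2 = 2·1 + 0
gcd = 1, so the inverse exists. Back-substitute:
1 = 13 − 6·2
1 = −6·54 + 25·13
1 = 25·2011 − 931·54
1 = −931·8098 + 3749·2011
1 = 3749·26305 − 12178·8098
1 = −12178·165928 + 76817·26305
So 26305·76817 ≡ 1 (mod 165928).

76817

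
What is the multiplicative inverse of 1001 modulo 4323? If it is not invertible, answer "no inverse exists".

no inverse exists

Euclidean algorithm on 4323, 1001:
4323 = 4*1001 + 319
1001 = 3*319 + 44
319 = 7*44 + 11
44 = 4*11 + 0
gcd(1001, 4323) = 11 ≠ 1, so 1001 has no multiplicative inverse modulo 4323.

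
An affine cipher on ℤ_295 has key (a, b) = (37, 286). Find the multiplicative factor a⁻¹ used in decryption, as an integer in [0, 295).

Apply the Euclidean algorithm to 295 and 37:
295 = 7*37 + 36
37 = 1*36 + 1
36 = 36*1 + 0
The gcd is 1. Working backward:
1 = 37 − 36
1 = −295 + 8·37
So 37·8 ≡ 1 (mod 295).

8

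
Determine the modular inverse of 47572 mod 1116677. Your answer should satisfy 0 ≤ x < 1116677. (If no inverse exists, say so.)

251142

Extended Euclidean algorithm:
1116677 = 23·47572 + 22521
47572 = 2·22521 + 2530
22521 = 8·2530 + 2281
2530 = 1·2281 + 249
2281 = 9·249 + 40
249 = 6·40 + 9
40 = 4·9 + 4
9 = 2·4 + 1
4 = 4·1 + 0
Since gcd(47572, 1116677) = 1, back-substitute to write 1 as a combination:
1 = 9 − 2·4
1 = −2·40 + 9·9
1 = 9·249 − 56·40
1 = −56·2281 + 513·249
1 = 513·2530 − 569·2281
1 = −569·22521 + 5065·2530
1 = 5065·47572 − 10699·22521
1 = −10699·1116677 + 251142·47572
So 47572·251142 ≡ 1 (mod 1116677).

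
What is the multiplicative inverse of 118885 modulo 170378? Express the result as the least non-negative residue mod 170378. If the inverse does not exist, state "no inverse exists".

no inverse exists

Compute gcd(118885, 170378):
170378 = 1*118885 + 51493
118885 = 2*51493 + 15899
51493 = 3*15899 + 3796
15899 = 4*3796 + 715
3796 = 5*715 + 221
715 = 3*221 + 52
221 = 4*52 + 13
52 = 4*13 + 0
Since gcd = 13 > 1, 118885 is not a unit mod 170378.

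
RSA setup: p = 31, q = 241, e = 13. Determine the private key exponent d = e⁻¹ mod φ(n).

φ(n) = (p−1)(q−1) = 30·240 = 7200.
Need d with 13·d ≡ 1 (mod 7200). Apply the extended Euclidean algorithm:
7200 = 553×13 + 11
13 = 1×11 + 2
11 = 5×2 + 1
2 = 2×1 + 0
Back-substitute:
1 = 11 − 5·2
1 = −5·13 + 6·11
1 = 6·7200 − 3323·13
So 13·(-3323) ≡ 1 (mod 7200), hence d ≡ -3323 ≡ 3877 (mod 7200).

3877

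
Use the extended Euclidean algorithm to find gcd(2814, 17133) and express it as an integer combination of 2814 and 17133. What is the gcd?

3

Repeated division:
17133 = 6×2814 + 249
2814 = 11×249 + 75
249 = 3×75 + 24
75 = 3×24 + 3
24 = 8×3 + 0
gcd(2814, 17133) = 3.
Back-substituting:
3 = 75 − 3·24
3 = −3·249 + 10·75
3 = 10·2814 − 113·249
3 = −113·17133 + 688·2814
So 3 = (-113)·17133 + (688)·2814.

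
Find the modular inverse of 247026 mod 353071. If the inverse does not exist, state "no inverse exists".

Run Euclid on (353071, 247026):
353071 = 1*247026 + 106045
247026 = 2*106045 + 34936
106045 = 3*34936 + 1237
34936 = 28*1237 + 300
1237 = 4*300 + 37
300 = 8*37 + 4
37 = 9*4 + 1
4 = 4*1 + 0
Since gcd(247026, 353071) = 1, back-substitute to write 1 as a combination:
1 = 37 − 9·4
1 = −9·300 + 73·37
1 = 73·1237 − 301·300
1 = −301·34936 + 8501·1237
1 = 8501·106045 − 25804·34936
1 = −25804·247026 + 60109·106045
1 = 60109·353071 − 85913·247026
Hence 247026⁻¹ ≡ -85913 ≡ 267158 (mod 353071).

267158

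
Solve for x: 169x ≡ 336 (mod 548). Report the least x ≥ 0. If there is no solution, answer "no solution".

216

First find gcd(169, 548):
548 = 3×169 + 41
169 = 4×41 + 5
41 = 8×5 + 1
5 = 5×1 + 0
gcd = 1, so a unique solution mod 548 exists.
Back-substitute for the Bézout coefficients:
1 = 41 − 8·5
1 = −8·169 + 33·41
1 = 33·548 − 107·169
So 169·(-107) ≡ 1 (mod 548), giving 169⁻¹ ≡ 441.
x ≡ 169⁻¹·336 ≡ 441·336 ≡ 216 (mod 548).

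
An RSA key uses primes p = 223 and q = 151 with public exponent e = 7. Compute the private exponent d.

28543

φ(n) = (p−1)(q−1) = 222·150 = 33300.
Need d with 7·d ≡ 1 (mod 33300). Apply the extended Euclidean algorithm:
33300 = 4757*7 + 1
7 = 7*1 + 0
Back-substitute:
1 = 33300 − 4757·7
So 7·(-4757) ≡ 1 (mod 33300), hence d ≡ -4757 ≡ 28543 (mod 33300).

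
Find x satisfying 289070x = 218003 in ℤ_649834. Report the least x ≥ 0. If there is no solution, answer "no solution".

gcd(289070, 649834):
649834 = 2·289070 + 71694
289070 = 4·71694 + 2294
71694 = 31·2294 + 580
2294 = 3·580 + 554
580 = 1·554 + 26
554 = 21·26 + 8
26 = 3·8 + 2
8 = 4·2 + 0
gcd = 2, but 2 ∤ 218003, so the congruence has no solution.

no solution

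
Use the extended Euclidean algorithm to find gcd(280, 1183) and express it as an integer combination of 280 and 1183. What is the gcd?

Euclidean algorithm:
1183 = 4*280 + 63
280 = 4*63 + 28
63 = 2*28 + 7
28 = 4*7 + 0
gcd(280, 1183) = 7.
Back-substituting:
7 = 63 − 2·28
7 = −2·280 + 9·63
7 = 9·1183 − 38·280
So 7 = (9)·1183 + (-38)·280.

7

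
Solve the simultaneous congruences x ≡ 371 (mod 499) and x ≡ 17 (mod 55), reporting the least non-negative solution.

Write x = 371 + 499·k. Then 499·k ≡ 17 − 371 ≡ 31 (mod 55).
Need 499⁻¹ mod 55. Extended Euclid on (55, 4):
55 = 13*4 + 3
4 = 1*3 + 1
3 = 3*1 + 0
Back-substitute:
1 = 4 − 3
1 = −55 + 14·4
499⁻¹ ≡ 14 (mod 55), so k ≡ 14·31 ≡ 49 (mod 55).
x = 371 + 499·49 = 24822.

24822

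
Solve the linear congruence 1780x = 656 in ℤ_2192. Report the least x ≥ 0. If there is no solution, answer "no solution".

440

First find gcd(1780, 2192):
2192 = 1·1780 + 412
1780 = 4·412 + 132
412 = 3·132 + 16
132 = 8·16 + 4
16 = 4·4 + 0
gcd = 4 and 4 | 656, so solutions exist. Divide through by 4: 445x ≡ 164 (mod 548).
Now find 445⁻¹ mod 548:
548 = 1·445 + 103
445 = 4·103 + 33
103 = 3·33 + 4
33 = 8·4 + 1
4 = 4·1 + 0
Back-substitute:
1 = 33 − 8·4
1 = −8·103 + 25·33
1 = 25·445 − 108·103
1 = −108·548 + 133·445
So 445⁻¹ ≡ 133 (mod 548).
Then x ≡ 133·164 ≡ 440 (mod 548); the smallest non-negative solution is x = 440.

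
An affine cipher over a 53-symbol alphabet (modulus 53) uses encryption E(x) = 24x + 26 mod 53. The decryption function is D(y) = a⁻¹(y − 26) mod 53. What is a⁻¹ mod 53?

42

Run Euclid on (53, 24):
53 = 2·24 + 5
24 = 4·5 + 4
5 = 1·4 + 1
4 = 4·1 + 0
gcd = 1, so the inverse exists. Back-substitute:
1 = 5 − 4
1 = −24 + 5·5
1 = 5·53 − 11·24
So 24·(-11) ≡ 1 (mod 53), and -11 ≡ 42 (mod 53).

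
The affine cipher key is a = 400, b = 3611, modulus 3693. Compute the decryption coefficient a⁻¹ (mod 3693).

397

Extended Euclidean algorithm:
3693 = 9×400 + 93
400 = 4×93 + 28
93 = 3×28 + 9
28 = 3×9 + 1
9 = 9×1 + 0
The gcd is 1. Working backward:
1 = 28 − 3·9
1 = −3·93 + 10·28
1 = 10·400 − 43·93
1 = −43·3693 + 397·400
So 400·397 ≡ 1 (mod 3693).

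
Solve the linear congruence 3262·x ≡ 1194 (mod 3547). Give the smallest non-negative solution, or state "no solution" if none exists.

First find gcd(3262, 3547):
3547 = 1·3262 + 285
3262 = 11·285 + 127
285 = 2·127 + 31
127 = 4·31 + 3
31 = 10·3 + 1
3 = 3·1 + 0
gcd = 1, so a unique solution mod 3547 exists.
Back-substitute for the Bézout coefficients:
1 = 31 − 10·3
1 = −10·127 + 41·31
1 = 41·285 − 92·127
1 = −92·3262 + 1053·285
1 = 1053·3547 − 1145·3262
So 3262·(-1145) ≡ 1 (mod 3547), giving 3262⁻¹ ≡ 2402.
x ≡ 3262⁻¹·1194 ≡ 2402·1194 ≡ 2012 (mod 3547).

2012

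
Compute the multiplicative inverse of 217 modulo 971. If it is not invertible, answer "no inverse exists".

gcd(971, 217) by repeated division:
971 = 4*217 + 103
217 = 2*103 + 11
103 = 9*11 + 4
11 = 2*4 + 3
4 = 1*3 + 1
3 = 3*1 + 0
The gcd is 1. Working backward:
1 = 4 − 3
1 = −11 + 3·4
1 = 3·103 − 28·11
1 = −28·217 + 59·103
1 = 59·971 − 264·217
Thus 217·(-264) ≡ 1 (mod 971); reducing, -264 mod 971 = 707.

707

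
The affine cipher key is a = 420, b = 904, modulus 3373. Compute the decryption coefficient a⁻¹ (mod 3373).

2594

Apply the Euclidean algorithm to 3373 and 420:
3373 = 8*420 + 13
420 = 32*13 + 4
13 = 3*4 + 1
4 = 4*1 + 0
gcd = 1, so the inverse exists. Back-substitute:
1 = 13 − 3·4
1 = −3·420 + 97·13
1 = 97·3373 − 779·420
Hence 420⁻¹ ≡ -779 ≡ 2594 (mod 3373).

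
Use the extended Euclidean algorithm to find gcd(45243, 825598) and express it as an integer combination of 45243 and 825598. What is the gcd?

Repeated division:
825598 = 18×45243 + 11224
45243 = 4×11224 + 347
11224 = 32×347 + 120
347 = 2×120 + 107
120 = 1×107 + 13
107 = 8×13 + 3
13 = 4×3 + 1
3 = 3×1 + 0
gcd(45243, 825598) = 1.
Working backward:
1 = 13 − 4·3
1 = −4·107 + 33·13
1 = 33·120 − 37·107
1 = −37·347 + 107·120
1 = 107·11224 − 3461·347
1 = −3461·45243 + 13951·11224
1 = 13951·825598 − 254579·45243
So 1 = (13951)·825598 + (-254579)·45243.

1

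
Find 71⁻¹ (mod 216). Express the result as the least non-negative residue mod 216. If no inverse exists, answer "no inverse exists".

Run Euclid on (216, 71):
216 = 3×71 + 3
71 = 23×3 + 2
3 = 1×2 + 1
2 = 2×1 + 0
gcd = 1, so the inverse exists. Back-substitute:
1 = 3 − 2
1 = −71 + 24·3
1 = 24·216 − 73·71
So 71·(-73) ≡ 1 (mod 216), and -73 ≡ 143 (mod 216).

143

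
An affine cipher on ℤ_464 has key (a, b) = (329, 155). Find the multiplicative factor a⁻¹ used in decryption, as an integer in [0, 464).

Apply the Euclidean algorithm to 464 and 329:
464 = 1·329 + 135
329 = 2·135 + 59
135 = 2·59 + 17
59 = 3·17 + 8
17 = 2·8 + 1
8 = 8·1 + 0
Since gcd(329, 464) = 1, back-substitute to write 1 as a combination:
1 = 17 − 2·8
1 = −2·59 + 7·17
1 = 7·135 − 16·59
1 = −16·329 + 39·135
1 = 39·464 − 55·329
Hence 329⁻¹ ≡ -55 ≡ 409 (mod 464).

409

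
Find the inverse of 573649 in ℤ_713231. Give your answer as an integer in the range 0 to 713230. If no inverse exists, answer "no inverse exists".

602855

Apply the Euclidean algorithm to 713231 and 573649:
713231 = 1*573649 + 139582
573649 = 4*139582 + 15321
139582 = 9*15321 + 1693
15321 = 9*1693 + 84
1693 = 20*84 + 13
84 = 6*13 + 6
13 = 2*6 + 1
6 = 6*1 + 0
Since gcd(573649, 713231) = 1, back-substitute to write 1 as a combination:
1 = 13 − 2·6
1 = −2·84 + 13·13
1 = 13·1693 − 262·84
1 = −262·15321 + 2371·1693
1 = 2371·139582 − 21601·15321
1 = −21601·573649 + 88775·139582
1 = 88775·713231 − 110376·573649
Thus 573649·(-110376) ≡ 1 (mod 713231); reducing, -110376 mod 713231 = 602855.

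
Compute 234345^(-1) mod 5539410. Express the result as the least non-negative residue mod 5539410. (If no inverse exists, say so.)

no inverse exists

Compute gcd(234345, 5539410):
5539410 = 23×234345 + 149475
234345 = 1×149475 + 84870
149475 = 1×84870 + 64605
84870 = 1×64605 + 20265
64605 = 3×20265 + 3810
20265 = 5×3810 + 1215
3810 = 3×1215 + 165
1215 = 7×165 + 60
165 = 2×60 + 45
60 = 1×45 + 15
45 = 3×15 + 0
gcd(234345, 5539410) = 15 ≠ 1, so 234345 has no multiplicative inverse modulo 5539410.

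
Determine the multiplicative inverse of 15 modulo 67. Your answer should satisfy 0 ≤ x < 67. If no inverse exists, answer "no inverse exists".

9

gcd(67, 15) by repeated division:
67 = 4·15 + 7
15 = 2·7 + 1
7 = 7·1 + 0
Since gcd(15, 67) = 1, back-substitute to write 1 as a combination:
1 = 15 − 2·7
1 = −2·67 + 9·15
So 15·9 ≡ 1 (mod 67).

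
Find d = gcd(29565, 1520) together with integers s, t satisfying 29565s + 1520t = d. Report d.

5

Euclidean algorithm:
29565 = 19·1520 + 685
1520 = 2·685 + 150
685 = 4·150 + 85
150 = 1·85 + 65
85 = 1·65 + 20
65 = 3·20 + 5
20 = 4·5 + 0
gcd(29565, 1520) = 5.
Working backward:
5 = 65 − 3·20
5 = −3·85 + 4·65
5 = 4·150 − 7·85
5 = −7·685 + 32·150
5 = 32·1520 − 71·685
5 = −71·29565 + 1381·1520
So 5 = (-71)·29565 + (1381)·1520.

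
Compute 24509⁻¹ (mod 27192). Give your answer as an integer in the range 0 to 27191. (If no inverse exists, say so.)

1277

Apply the Euclidean algorithm to 27192 and 24509:
27192 = 1×24509 + 2683
24509 = 9×2683 + 362
2683 = 7×362 + 149
362 = 2×149 + 64
149 = 2×64 + 21
64 = 3×21 + 1
21 = 21×1 + 0
Since gcd(24509, 27192) = 1, back-substitute to write 1 as a combination:
1 = 64 − 3·21
1 = −3·149 + 7·64
1 = 7·362 − 17·149
1 = −17·2683 + 126·362
1 = 126·24509 − 1151·2683
1 = −1151·27192 + 1277·24509
So 24509·1277 ≡ 1 (mod 27192).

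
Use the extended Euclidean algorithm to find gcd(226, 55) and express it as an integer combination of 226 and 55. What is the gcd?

1

Euclidean algorithm:
226 = 4*55 + 6
55 = 9*6 + 1
6 = 6*1 + 0
gcd(226, 55) = 1.
Express as a combination:
1 = 55 − 9·6
1 = −9·226 + 37·55
So 1 = (-9)·226 + (37)·55.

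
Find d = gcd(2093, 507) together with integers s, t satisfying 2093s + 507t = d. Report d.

13

Apply Euclid's algorithm to 2093 and 507:
2093 = 4*507 + 65
507 = 7*65 + 52
65 = 1*52 + 13
52 = 4*13 + 0
gcd(2093, 507) = 13.
Express as a combination:
13 = 65 − 52
13 = −507 + 8·65
13 = 8·2093 − 33·507
So 13 = (8)·2093 + (-33)·507.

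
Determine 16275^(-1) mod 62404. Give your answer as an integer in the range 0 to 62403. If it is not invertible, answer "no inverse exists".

gcd(62404, 16275) by repeated division:
62404 = 3·16275 + 13579
16275 = 1·13579 + 2696
13579 = 5·2696 + 99
2696 = 27·99 + 23
99 = 4·23 + 7
23 = 3·7 + 2
7 = 3·2 + 1
2 = 2·1 + 0
The gcd is 1. Working backward:
1 = 7 − 3·2
1 = −3·23 + 10·7
1 = 10·99 − 43·23
1 = −43·2696 + 1171·99
1 = 1171·13579 − 5898·2696
1 = −5898·16275 + 7069·13579
1 = 7069·62404 − 27105·16275
Thus 16275·(-27105) ≡ 1 (mod 62404); reducing, -27105 mod 62404 = 35299.

35299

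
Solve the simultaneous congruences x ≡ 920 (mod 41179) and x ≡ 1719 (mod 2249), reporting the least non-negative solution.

2306944

Write x = 920 + 41179·k. Then 41179·k ≡ 1719 − 920 ≡ 799 (mod 2249).
Need 41179⁻¹ mod 2249. Extended Euclid on (2249, 697):
2249 = 3×697 + 158
697 = 4×158 + 65
158 = 2×65 + 28
65 = 2×28 + 9
28 = 3×9 + 1
9 = 9×1 + 0
Back-substitute:
1 = 28 − 3·9
1 = −3·65 + 7·28
1 = 7·158 − 17·65
1 = −17·697 + 75·158
1 = 75·2249 − 242·697
41179⁻¹ ≡ 2007 (mod 2249), so k ≡ 2007·799 ≡ 56 (mod 2249).
x = 920 + 41179·56 = 2306944.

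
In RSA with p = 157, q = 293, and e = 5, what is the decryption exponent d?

φ(n) = (p−1)(q−1) = 156·292 = 45552.
Need d with 5·d ≡ 1 (mod 45552). Apply the extended Euclidean algorithm:
45552 = 9110·5 + 2
5 = 2·2 + 1
2 = 2·1 + 0
Back-substitute:
1 = 5 − 2·2
1 = −2·45552 + 18221·5
So 5·18221 ≡ 1 (mod 45552), hence d = 18221.

18221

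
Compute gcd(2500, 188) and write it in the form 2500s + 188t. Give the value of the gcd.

Apply Euclid's algorithm to 2500 and 188:
2500 = 13×188 + 56
188 = 3×56 + 20
56 = 2×20 + 16
20 = 1×16 + 4
16 = 4×4 + 0
gcd(2500, 188) = 4.
Working backward:
4 = 20 − 16
4 = −56 + 3·20
4 = 3·188 − 10·56
4 = −10·2500 + 133·188
So 4 = (-10)·2500 + (133)·188.

4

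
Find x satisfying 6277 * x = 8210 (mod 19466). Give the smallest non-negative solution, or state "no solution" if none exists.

3180

First find gcd(6277, 19466):
19466 = 3·6277 + 635
6277 = 9·635 + 562
635 = 1·562 + 73
562 = 7·73 + 51
73 = 1·51 + 22
51 = 2·22 + 7
22 = 3·7 + 1
7 = 7·1 + 0
gcd = 1, so a unique solution mod 19466 exists.
Back-substitute for the Bézout coefficients:
1 = 22 − 3·7
1 = −3·51 + 7·22
1 = 7·73 − 10·51
1 = −10·562 + 77·73
1 = 77·635 − 87·562
1 = −87·6277 + 860·635
1 = 860·19466 − 2667·6277
So 6277·(-2667) ≡ 1 (mod 19466), giving 6277⁻¹ ≡ 16799.
x ≡ 6277⁻¹·8210 ≡ 16799·8210 ≡ 3180 (mod 19466).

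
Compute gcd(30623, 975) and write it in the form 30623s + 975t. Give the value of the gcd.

Euclidean algorithm:
30623 = 31*975 + 398
975 = 2*398 + 179
398 = 2*179 + 40
179 = 4*40 + 19
40 = 2*19 + 2
19 = 9*2 + 1
2 = 2*1 + 0
gcd(30623, 975) = 1.
Express as a combination:
1 = 19 − 9·2
1 = −9·40 + 19·19
1 = 19·179 − 85·40
1 = −85·398 + 189·179
1 = 189·975 − 463·398
1 = −463·30623 + 14542·975
So 1 = (-463)·30623 + (14542)·975.

1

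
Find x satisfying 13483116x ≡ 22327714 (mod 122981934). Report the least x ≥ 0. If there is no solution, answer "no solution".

no solution

gcd(13483116, 122981934):
122981934 = 9·13483116 + 1633890
13483116 = 8·1633890 + 411996
1633890 = 3·411996 + 397902
411996 = 1·397902 + 14094
397902 = 28·14094 + 3270
14094 = 4·3270 + 1014
3270 = 3·1014 + 228
1014 = 4·228 + 102
228 = 2·102 + 24
102 = 4·24 + 6
24 = 4·6 + 0
gcd = 6, but 6 ∤ 22327714, so the congruence has no solution.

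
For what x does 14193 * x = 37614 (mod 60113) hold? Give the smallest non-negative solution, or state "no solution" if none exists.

First find gcd(14193, 60113):
60113 = 4*14193 + 3341
14193 = 4*3341 + 829
3341 = 4*829 + 25
829 = 33*25 + 4
25 = 6*4 + 1
4 = 4*1 + 0
gcd = 1, so a unique solution mod 60113 exists.
Back-substitute for the Bézout coefficients:
1 = 25 − 6·4
1 = −6·829 + 199·25
1 = 199·3341 − 802·829
1 = −802·14193 + 3407·3341
1 = 3407·60113 − 14430·14193
So 14193·(-14430) ≡ 1 (mod 60113), giving 14193⁻¹ ≡ 45683.
x ≡ 14193⁻¹·37614 ≡ 45683·37614 ≡ 50370 (mod 60113).

50370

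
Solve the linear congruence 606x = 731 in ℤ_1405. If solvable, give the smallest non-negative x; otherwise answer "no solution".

First find gcd(606, 1405):
1405 = 2*606 + 193
606 = 3*193 + 27
193 = 7*27 + 4
27 = 6*4 + 3
4 = 1*3 + 1
3 = 3*1 + 0
gcd = 1, so a unique solution mod 1405 exists.
Back-substitute for the Bézout coefficients:
1 = 4 − 3
1 = −27 + 7·4
1 = 7·193 − 50·27
1 = −50·606 + 157·193
1 = 157·1405 − 364·606
So 606·(-364) ≡ 1 (mod 1405), giving 606⁻¹ ≡ 1041.
x ≡ 606⁻¹·731 ≡ 1041·731 ≡ 866 (mod 1405).

866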